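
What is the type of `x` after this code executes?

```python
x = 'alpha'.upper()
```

str.upper() returns str

str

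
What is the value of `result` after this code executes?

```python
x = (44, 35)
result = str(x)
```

x = (44, 35); result = '(44, 35)'

'(44, 35)'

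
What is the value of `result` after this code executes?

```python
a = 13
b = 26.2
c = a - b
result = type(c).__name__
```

a is int; b is float; c is float; result = 'float'

'float'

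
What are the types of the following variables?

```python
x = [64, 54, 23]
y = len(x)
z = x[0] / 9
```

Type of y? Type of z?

len() returns int; int / int = float

int, float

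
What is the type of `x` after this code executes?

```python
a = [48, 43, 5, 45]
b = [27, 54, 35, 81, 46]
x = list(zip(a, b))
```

list(zip()) returns a list of tuples

list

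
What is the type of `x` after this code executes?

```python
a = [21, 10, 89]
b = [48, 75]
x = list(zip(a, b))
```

list(zip()) returns a list of tuples

list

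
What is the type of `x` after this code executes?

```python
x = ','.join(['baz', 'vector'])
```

str.join() returns str

str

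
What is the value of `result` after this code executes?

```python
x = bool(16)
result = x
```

x = True; result = True

True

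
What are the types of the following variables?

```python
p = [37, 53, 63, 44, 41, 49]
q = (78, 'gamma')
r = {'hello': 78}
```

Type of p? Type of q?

p is assigned a list literal (square brackets); q is assigned a tuple (parenthesized, comma-separated values)

list, tuple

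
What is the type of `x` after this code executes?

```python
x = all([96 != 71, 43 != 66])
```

all() returns bool

bool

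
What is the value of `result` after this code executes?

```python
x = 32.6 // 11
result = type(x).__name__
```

x is float; result = 'float'

'float'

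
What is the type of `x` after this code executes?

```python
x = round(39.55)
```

round() with no decimal places returns int

int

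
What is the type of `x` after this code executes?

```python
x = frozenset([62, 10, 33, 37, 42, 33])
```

frozenset() returns frozenset

frozenset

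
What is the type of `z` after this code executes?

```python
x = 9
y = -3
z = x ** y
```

int ** negative = float

float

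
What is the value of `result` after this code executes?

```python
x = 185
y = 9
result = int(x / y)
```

x = 185; y = 9; result = 20

20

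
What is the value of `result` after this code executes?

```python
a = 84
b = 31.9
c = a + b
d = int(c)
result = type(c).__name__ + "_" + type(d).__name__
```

a is int; b is float; c is float; d is int; result = 'float_int'

'float_int'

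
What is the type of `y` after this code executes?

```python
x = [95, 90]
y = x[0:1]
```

Slicing a list returns a list

list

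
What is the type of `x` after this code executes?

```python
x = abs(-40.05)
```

abs() of float returns float

float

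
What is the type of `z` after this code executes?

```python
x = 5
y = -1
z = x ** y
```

int ** negative = float

float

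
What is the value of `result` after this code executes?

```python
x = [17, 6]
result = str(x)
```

x = [17, 6]; result = '[17, 6]'

'[17, 6]'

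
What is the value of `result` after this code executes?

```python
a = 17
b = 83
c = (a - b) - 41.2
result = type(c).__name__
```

a is int; b is int; c is float; result = 'float'

'float'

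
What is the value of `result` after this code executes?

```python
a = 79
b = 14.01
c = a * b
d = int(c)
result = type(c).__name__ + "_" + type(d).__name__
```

a is int; b is float; c is float; d is int; result = 'float_int'

'float_int'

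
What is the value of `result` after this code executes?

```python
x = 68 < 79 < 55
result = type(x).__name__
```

x is bool; result = 'bool'

'bool'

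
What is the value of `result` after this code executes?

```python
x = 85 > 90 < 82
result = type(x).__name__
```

x is bool; result = 'bool'

'bool'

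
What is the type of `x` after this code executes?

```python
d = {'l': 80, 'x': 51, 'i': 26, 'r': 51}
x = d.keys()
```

.keys() returns dict_keys view

dict_keys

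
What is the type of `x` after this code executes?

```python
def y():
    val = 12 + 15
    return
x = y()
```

Bare return returns None

NoneType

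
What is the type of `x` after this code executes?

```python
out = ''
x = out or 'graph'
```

'or' returns first truthy value (str)

str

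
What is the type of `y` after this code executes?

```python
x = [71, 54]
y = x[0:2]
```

Slicing a list returns a list

list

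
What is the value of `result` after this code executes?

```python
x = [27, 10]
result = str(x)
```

x = [27, 10]; result = '[27, 10]'

'[27, 10]'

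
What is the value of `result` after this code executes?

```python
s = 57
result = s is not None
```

s = 57; result = True

True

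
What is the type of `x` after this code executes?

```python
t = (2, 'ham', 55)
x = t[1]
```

Index 1 of tuple is a str literal

str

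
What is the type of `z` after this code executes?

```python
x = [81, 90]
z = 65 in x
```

'in' operator returns bool

bool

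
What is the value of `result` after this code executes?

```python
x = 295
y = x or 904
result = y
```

x = 295; y = 295; result = 295

295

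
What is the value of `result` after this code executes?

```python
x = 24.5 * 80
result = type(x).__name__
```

x is float; result = 'float'

'float'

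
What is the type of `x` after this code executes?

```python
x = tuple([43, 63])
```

tuple() constructor returns tuple

tuple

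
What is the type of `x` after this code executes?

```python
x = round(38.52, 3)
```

round() with decimal places returns float

float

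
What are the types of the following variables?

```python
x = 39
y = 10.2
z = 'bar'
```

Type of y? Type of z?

y is assigned a number with a decimal point, so it is a float; z is assigned a quoted string literal, so it is a str

float, str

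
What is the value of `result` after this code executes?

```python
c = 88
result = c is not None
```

c = 88; result = True

True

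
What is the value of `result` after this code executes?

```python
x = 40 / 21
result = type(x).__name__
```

x is float; result = 'float'

'float'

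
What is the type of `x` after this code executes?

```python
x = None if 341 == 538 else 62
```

341 == 538 is False, so the else branch is taken

int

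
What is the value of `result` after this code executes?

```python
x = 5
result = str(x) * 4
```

x = 5; result = '5555'

'5555'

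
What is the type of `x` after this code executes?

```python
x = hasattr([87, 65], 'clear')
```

hasattr() returns bool

bool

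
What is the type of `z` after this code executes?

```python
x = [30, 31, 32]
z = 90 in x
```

'in' operator returns bool

bool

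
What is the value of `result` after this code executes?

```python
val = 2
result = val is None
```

val = 2; result = False

False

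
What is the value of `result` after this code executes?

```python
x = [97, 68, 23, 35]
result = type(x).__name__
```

x is list; result = 'list'

'list'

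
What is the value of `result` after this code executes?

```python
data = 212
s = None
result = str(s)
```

data = 212; s = None; result = 'None'

'None'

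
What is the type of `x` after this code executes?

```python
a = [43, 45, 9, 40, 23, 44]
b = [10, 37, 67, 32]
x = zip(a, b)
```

zip() returns a zip object

zip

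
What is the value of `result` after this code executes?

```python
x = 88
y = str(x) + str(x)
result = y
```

x = 88; y = '8888'; result = '8888'

'8888'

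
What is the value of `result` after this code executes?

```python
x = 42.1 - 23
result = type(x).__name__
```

x is float; result = 'float'

'float'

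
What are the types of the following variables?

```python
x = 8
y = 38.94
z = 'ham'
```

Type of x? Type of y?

x is assigned a bare integer (no decimal point), so it is an int; y is assigned a number with a decimal point, so it is a float

int, float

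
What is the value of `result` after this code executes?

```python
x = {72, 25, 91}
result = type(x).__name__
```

x is set; result = 'set'

'set'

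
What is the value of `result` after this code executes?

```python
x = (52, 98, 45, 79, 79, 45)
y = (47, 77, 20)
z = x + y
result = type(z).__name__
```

x is tuple; y is tuple; z is tuple; result = 'tuple'

'tuple'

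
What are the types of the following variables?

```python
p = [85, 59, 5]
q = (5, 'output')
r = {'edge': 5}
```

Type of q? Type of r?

q is assigned a tuple (parenthesized, comma-separated values); r is assigned a dict literal ({key: value})

tuple, dict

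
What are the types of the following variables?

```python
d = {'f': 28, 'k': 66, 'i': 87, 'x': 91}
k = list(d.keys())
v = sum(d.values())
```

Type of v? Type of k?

sum of ints is int; list() converts to list

int, list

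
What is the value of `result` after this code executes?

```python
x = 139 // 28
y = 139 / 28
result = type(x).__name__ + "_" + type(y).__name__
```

x is int; y is float; result = 'int_float'

'int_float'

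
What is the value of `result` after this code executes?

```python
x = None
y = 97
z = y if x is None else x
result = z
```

x = None; y = 97; z = 97; result = 97

97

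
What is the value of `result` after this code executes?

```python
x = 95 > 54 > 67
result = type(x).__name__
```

x is bool; result = 'bool'

'bool'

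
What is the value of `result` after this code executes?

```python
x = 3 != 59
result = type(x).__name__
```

x is bool; result = 'bool'

'bool'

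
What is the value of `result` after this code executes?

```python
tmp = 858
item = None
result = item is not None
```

tmp = 858; item = None; result = False

False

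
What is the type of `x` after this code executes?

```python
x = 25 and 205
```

'and' with truthy values returns last operand (int)

int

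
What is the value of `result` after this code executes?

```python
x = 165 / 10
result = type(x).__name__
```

x is float; result = 'float'

'float'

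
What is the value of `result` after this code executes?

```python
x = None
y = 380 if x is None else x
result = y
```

x = None; y = 380; result = 380

380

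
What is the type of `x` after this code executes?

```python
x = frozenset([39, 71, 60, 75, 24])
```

frozenset() returns frozenset

frozenset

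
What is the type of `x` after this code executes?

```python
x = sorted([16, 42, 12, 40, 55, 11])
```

sorted() always returns list

list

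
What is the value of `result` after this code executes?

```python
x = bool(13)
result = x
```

x = True; result = True

True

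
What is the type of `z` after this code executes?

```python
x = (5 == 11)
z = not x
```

'not' returns bool

bool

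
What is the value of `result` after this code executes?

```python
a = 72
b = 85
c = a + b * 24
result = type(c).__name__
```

a is int; b is int; c is int; result = 'int'

'int'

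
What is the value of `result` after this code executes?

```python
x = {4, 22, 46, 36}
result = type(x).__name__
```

x is set; result = 'set'

'set'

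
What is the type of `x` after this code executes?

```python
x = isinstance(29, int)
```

isinstance() returns bool

bool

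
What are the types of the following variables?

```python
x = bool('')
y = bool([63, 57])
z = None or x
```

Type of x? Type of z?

bool() returns bool; None or bool returns the bool

bool, bool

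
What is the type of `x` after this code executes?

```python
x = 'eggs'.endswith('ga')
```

str.endswith() returns bool

bool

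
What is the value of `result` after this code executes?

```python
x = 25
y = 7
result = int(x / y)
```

x = 25; y = 7; result = 3

3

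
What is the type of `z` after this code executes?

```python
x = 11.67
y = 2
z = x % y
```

float % int = float

float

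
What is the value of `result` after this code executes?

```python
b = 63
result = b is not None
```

b = 63; result = True

True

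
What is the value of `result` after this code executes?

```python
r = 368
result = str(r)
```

r = 368; result = '368'

'368'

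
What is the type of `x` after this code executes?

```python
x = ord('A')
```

ord() returns int (code point)

int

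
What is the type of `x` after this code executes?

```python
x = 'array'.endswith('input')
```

str.endswith() returns bool

bool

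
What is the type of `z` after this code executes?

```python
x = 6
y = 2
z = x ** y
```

positive int ** positive int = int

int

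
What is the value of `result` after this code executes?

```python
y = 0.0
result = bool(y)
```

y = 0.0; result = False

False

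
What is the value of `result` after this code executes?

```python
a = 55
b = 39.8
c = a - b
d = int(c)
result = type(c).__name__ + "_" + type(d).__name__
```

a is int; b is float; c is float; d is int; result = 'float_int'

'float_int'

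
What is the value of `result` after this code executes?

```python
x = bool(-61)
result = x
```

x = True; result = True

True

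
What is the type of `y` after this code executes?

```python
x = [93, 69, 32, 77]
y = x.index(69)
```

list.index() returns int

int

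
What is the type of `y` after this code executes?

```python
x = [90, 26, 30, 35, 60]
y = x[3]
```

Indexing list[int] returns int

int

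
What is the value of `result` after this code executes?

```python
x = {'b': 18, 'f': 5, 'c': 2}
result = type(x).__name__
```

x is dict; result = 'dict'

'dict'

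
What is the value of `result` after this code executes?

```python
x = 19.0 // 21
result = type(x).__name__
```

x is float; result = 'float'

'float'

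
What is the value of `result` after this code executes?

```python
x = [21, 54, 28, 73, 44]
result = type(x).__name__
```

x is list; result = 'list'

'list'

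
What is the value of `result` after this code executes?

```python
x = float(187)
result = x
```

x = 187.0; result = 187.0

187.0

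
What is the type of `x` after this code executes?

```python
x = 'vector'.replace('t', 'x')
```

str.replace() returns str

str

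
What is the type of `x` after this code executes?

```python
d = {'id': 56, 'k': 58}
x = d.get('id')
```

dict.get() returns value type when found

int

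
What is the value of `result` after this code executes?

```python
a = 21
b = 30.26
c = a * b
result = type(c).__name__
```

a is int; b is float; c is float; result = 'float'

'float'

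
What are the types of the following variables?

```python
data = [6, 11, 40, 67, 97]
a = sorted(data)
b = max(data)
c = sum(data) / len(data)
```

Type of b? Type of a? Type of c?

max of ints returns int; sorted() returns list; int / int = float

int, list, float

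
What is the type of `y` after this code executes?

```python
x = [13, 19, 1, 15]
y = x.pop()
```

list.pop() returns the popped element

int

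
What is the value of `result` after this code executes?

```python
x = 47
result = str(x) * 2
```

x = 47; result = '4747'

'4747'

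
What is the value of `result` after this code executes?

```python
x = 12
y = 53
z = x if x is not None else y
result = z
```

x = 12; y = 53; z = 12; result = 12

12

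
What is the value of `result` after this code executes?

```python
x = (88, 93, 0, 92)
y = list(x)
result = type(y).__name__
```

x is tuple; y is list; result = 'list'

'list'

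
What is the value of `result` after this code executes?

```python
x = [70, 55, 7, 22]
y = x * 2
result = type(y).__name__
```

x is list; y is list; result = 'list'

'list'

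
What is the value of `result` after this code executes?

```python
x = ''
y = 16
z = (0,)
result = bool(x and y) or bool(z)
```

x = ''; y = 16; z = (0,); result = True

True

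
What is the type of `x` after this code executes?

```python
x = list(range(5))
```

list(range()) returns list

list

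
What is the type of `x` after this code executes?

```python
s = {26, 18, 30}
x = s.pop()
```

Popping from set[int] returns int

int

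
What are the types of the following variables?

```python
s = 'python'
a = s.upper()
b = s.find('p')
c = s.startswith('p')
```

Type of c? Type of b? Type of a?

startswith() returns bool; find() returns int; upper() returns str

bool, int, str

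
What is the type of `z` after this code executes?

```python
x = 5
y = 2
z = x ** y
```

positive int ** positive int = int

int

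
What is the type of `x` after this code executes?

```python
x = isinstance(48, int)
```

isinstance() returns bool

bool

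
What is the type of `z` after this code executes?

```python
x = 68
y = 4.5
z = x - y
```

int - float = float

float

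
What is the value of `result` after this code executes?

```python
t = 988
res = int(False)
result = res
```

t = 988; res = 0; result = 0

0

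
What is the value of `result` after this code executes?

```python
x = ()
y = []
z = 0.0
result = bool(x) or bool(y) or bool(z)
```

x = (); y = []; z = 0.0; result = False

False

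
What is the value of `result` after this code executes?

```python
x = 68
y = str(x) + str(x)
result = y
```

x = 68; y = '6868'; result = '6868'

'6868'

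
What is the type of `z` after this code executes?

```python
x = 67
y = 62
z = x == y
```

Equality comparison returns bool

bool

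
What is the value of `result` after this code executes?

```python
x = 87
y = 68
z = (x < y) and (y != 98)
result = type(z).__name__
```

x is int; y is int; z is bool; result = 'bool'

'bool'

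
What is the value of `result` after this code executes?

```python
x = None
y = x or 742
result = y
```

x = None; y = 742; result = 742

742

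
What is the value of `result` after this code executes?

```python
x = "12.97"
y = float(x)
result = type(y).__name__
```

x is str; y is float; result = 'float'

'float'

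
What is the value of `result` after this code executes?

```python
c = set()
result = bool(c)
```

c = set(); result = False

False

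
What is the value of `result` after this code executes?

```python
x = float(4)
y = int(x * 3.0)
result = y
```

x = 4.0; y = 12; result = 12

12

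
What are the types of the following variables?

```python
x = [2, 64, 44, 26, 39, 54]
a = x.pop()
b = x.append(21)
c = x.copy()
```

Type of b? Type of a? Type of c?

append() returns None; pop() returns element; copy() returns list

NoneType, int, list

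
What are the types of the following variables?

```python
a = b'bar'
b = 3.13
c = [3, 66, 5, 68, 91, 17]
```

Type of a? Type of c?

a is assigned a bytes literal (b'...' prefix); c is assigned a list literal (square brackets)

bytes, list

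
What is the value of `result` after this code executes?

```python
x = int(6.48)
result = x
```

x = 6; result = 6

6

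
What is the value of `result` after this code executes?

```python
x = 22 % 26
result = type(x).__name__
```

x is int; result = 'int'

'int'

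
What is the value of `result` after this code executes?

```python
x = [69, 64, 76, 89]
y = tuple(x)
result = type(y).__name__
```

x is list; y is tuple; result = 'tuple'

'tuple'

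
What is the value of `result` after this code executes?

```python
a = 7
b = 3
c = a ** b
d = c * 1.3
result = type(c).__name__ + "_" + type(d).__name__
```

a is int; b is int; c is int; d is float; result = 'int_float'

'int_float'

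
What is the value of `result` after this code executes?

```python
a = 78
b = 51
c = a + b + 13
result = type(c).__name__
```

a is int; b is int; c is int; result = 'int'

'int'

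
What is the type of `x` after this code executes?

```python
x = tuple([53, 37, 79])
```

tuple() constructor returns tuple

tuple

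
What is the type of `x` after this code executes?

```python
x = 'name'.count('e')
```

str.count() returns int

int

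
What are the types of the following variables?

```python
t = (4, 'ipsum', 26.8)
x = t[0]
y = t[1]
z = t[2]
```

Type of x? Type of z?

tuple[0] is int; tuple[2] is float

int, float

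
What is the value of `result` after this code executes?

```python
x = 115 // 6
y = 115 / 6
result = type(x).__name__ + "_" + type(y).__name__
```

x is int; y is float; result = 'int_float'

'int_float'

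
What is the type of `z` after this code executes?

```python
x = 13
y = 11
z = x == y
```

Equality comparison returns bool

bool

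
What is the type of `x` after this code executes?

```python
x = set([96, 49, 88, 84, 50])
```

set() constructor returns set

set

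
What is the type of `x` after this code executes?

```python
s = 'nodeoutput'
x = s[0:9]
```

Slicing a str returns str

str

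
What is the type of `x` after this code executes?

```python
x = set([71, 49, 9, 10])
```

set() constructor returns set

set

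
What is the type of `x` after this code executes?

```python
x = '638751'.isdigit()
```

str.isdigit() returns bool

bool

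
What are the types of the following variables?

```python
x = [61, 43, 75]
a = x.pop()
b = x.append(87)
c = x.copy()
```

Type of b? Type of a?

append() returns None; pop() returns element

NoneType, int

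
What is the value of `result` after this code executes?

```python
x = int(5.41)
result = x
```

x = 5; result = 5

5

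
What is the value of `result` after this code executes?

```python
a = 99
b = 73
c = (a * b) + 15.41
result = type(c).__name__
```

a is int; b is int; c is float; result = 'float'

'float'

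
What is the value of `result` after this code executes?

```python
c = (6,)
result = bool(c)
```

c = (6,); result = True

True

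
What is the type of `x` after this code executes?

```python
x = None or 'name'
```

'or' with None returns the other truthy value (str)

str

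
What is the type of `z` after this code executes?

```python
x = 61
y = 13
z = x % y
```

int % int = int

int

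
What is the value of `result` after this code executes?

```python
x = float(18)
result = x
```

x = 18.0; result = 18.0

18.0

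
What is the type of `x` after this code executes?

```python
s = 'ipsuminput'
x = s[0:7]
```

Slicing a str returns str

str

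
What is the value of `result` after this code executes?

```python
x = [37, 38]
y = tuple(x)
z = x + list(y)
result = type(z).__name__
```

x is list; y is tuple; z is list; result = 'list'

'list'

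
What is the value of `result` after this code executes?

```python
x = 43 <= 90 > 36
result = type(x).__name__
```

x is bool; result = 'bool'

'bool'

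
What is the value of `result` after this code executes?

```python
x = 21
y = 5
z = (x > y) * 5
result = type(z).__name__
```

x is int; y is int; z is int; result = 'int'

'int'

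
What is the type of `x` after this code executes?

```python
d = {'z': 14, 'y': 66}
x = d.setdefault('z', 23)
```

dict.setdefault() returns the (existing or default) value

int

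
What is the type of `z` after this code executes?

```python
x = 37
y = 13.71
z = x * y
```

int * float = float

float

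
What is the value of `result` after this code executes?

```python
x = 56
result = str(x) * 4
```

x = 56; result = '56565656'

'56565656'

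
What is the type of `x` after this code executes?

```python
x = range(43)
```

range() returns a range object

range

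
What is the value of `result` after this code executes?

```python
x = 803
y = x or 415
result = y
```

x = 803; y = 803; result = 803

803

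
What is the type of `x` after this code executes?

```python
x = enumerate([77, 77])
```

enumerate() returns an enumerate object

enumerate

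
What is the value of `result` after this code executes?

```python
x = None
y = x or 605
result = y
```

x = None; y = 605; result = 605

605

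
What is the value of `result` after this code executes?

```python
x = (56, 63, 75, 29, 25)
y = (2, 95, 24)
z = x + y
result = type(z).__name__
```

x is tuple; y is tuple; z is tuple; result = 'tuple'

'tuple'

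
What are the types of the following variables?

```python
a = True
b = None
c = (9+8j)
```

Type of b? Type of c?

b is assigned None, whose type is NoneType; c is assigned (9+8j), an int plus an imaginary literal (j suffix), which evaluates to complex

NoneType, complex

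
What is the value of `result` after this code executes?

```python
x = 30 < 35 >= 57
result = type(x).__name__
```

x is bool; result = 'bool'

'bool'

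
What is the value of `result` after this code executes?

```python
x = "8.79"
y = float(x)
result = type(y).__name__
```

x is str; y is float; result = 'float'

'float'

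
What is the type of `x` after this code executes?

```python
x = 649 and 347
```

'and' with truthy values returns last operand (int)

int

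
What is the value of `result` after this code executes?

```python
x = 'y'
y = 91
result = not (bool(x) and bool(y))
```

x = 'y'; y = 91; result = False

False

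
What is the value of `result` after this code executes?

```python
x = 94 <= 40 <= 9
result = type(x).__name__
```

x is bool; result = 'bool'

'bool'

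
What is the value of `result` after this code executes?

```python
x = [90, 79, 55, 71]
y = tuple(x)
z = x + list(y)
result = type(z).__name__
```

x is list; y is tuple; z is list; result = 'list'

'list'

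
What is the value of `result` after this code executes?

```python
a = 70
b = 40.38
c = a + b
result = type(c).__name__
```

a is int; b is float; c is float; result = 'float'

'float'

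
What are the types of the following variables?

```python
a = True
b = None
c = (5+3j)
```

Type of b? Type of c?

b is assigned None, whose type is NoneType; c is assigned (5+3j), an int plus an imaginary literal (j suffix), which evaluates to complex

NoneType, complex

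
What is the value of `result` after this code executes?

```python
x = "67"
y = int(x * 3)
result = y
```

x = '67'; y = 676767; result = 676767

676767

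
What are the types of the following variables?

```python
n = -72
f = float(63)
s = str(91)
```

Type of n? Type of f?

n is assigned a bare integer (no decimal point), so it is an int; f is assigned the result of calling float(), which returns a float

int, float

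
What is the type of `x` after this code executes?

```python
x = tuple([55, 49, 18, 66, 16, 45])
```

tuple() constructor returns tuple

tuple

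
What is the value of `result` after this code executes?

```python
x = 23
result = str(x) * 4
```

x = 23; result = '23232323'

'23232323'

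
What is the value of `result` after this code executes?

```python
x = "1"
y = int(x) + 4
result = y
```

x = '1'; y = 5; result = 5

5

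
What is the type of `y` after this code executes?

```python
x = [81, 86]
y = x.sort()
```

list.sort() returns None (mutates in place)

NoneType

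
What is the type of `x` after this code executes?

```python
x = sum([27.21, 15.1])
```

sum() of floats returns float

float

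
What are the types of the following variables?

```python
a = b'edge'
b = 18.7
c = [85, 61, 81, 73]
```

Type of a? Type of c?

a is assigned a bytes literal (b'...' prefix); c is assigned a list literal (square brackets)

bytes, list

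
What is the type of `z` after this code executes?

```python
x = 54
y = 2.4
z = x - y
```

int - float = float

float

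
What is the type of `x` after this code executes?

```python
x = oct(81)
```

oct() returns str representation

str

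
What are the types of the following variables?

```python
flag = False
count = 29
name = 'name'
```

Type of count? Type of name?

count is assigned a bare integer (no decimal point), so it is an int; name is assigned a quoted string literal, so it is a str

int, str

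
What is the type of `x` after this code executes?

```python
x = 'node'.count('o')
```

str.count() returns int

int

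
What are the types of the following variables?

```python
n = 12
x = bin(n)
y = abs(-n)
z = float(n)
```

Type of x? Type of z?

bin() returns str; float() returns float

str, float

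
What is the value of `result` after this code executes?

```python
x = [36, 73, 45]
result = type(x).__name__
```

x is list; result = 'list'

'list'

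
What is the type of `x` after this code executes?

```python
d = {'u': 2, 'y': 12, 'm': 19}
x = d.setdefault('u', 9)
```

dict.setdefault() returns the (existing or default) value

int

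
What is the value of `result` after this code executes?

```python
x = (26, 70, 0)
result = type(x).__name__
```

x is tuple; result = 'tuple'

'tuple'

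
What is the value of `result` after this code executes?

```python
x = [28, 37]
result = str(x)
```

x = [28, 37]; result = '[28, 37]'

'[28, 37]'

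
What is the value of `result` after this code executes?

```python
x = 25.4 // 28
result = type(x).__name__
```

x is float; result = 'float'

'float'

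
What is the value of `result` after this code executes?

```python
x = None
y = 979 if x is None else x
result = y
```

x = None; y = 979; result = 979

979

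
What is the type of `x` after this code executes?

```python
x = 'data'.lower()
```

str.lower() returns str

str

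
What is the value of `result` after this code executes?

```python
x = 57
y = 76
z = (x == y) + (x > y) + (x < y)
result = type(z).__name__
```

x is int; y is int; z is int; result = 'int'

'int'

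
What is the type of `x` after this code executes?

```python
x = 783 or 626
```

'or' returns first truthy value (int)

int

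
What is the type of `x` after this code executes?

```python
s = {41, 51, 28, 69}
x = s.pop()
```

Popping from set[int] returns int

int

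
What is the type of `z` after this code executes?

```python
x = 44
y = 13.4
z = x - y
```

int - float = float

float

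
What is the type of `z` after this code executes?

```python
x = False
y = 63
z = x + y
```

bool + int = int (bool is subclass of int)

int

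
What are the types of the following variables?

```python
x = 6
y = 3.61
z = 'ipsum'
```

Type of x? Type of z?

x is assigned a bare integer (no decimal point), so it is an int; z is assigned a quoted string literal, so it is a str

int, str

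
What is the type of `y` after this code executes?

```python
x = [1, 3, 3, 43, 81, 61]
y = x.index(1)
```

list.index() returns int

int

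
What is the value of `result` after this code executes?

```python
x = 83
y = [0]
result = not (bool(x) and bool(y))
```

x = 83; y = [0]; result = False

False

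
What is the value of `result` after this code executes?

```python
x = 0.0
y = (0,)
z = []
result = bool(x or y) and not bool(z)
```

x = 0.0; y = (0,); z = []; result = True

True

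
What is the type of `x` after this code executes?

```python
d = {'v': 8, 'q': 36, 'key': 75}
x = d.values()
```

.values() returns dict_values view

dict_values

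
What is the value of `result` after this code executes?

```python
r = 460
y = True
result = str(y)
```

r = 460; y = True; result = 'True'

'True'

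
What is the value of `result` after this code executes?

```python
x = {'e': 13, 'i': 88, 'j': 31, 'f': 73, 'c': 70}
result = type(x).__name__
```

x is dict; result = 'dict'

'dict'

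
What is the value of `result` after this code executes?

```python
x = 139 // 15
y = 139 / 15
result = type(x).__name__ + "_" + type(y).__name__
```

x is int; y is float; result = 'int_float'

'int_float'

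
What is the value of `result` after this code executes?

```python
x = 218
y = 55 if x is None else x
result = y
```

x = 218; y = 218; result = 218

218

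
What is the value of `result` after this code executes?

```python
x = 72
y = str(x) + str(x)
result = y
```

x = 72; y = '7272'; result = '7272'

'7272'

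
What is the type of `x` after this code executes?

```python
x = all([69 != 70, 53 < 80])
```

all() returns bool

bool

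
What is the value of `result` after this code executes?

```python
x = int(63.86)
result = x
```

x = 63; result = 63

63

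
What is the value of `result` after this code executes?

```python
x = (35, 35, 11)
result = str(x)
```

x = (35, 35, 11); result = '(35, 35, 11)'

'(35, 35, 11)'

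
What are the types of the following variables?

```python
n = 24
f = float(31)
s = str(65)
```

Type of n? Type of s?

n is assigned a bare integer (no decimal point), so it is an int; s is assigned the result of calling str(), which returns a str

int, str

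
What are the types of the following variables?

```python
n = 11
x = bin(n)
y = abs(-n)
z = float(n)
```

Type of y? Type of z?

abs() of int returns int; float() returns float

int, float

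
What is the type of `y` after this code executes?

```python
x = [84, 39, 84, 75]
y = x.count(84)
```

list.count() returns int

int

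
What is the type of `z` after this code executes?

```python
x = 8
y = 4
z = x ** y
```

positive int ** positive int = int

int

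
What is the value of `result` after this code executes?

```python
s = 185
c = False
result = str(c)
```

s = 185; c = False; result = 'False'

'False'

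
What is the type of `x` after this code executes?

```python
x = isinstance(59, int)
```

isinstance() returns bool

bool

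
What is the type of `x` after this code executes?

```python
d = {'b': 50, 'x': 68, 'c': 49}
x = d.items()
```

dict.items() returns dict_items view

dict_items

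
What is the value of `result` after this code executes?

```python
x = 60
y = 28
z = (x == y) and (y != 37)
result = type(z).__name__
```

x is int; y is int; z is bool; result = 'bool'

'bool'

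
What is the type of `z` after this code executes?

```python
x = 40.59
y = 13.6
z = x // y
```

float // float = float

float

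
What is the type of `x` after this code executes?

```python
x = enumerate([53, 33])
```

enumerate() returns an enumerate object

enumerate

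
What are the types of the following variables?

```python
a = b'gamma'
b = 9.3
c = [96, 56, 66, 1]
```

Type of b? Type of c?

b is assigned a number with a decimal point, so it is a float; c is assigned a list literal (square brackets)

float, list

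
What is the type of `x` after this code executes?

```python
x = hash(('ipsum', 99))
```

hash() returns int

int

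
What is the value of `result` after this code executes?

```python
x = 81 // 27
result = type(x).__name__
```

x is int; result = 'int'

'int'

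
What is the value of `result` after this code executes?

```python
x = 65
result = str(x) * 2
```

x = 65; result = '6565'

'6565'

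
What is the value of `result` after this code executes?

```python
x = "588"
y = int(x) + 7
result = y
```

x = '588'; y = 595; result = 595

595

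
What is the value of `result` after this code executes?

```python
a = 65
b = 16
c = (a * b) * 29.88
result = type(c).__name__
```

a is int; b is int; c is float; result = 'float'

'float'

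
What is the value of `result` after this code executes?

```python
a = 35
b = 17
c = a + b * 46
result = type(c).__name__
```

a is int; b is int; c is int; result = 'int'

'int'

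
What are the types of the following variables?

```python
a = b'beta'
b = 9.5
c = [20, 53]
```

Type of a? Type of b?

a is assigned a bytes literal (b'...' prefix); b is assigned a number with a decimal point, so it is a float

bytes, float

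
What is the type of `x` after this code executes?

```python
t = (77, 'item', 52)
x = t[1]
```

Index 1 of tuple is a str literal

str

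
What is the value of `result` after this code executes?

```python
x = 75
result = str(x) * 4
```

x = 75; result = '75757575'

'75757575'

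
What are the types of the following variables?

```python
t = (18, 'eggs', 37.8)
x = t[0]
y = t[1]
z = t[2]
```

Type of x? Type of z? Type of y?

tuple[0] is int; tuple[2] is float; tuple[1] is str

int, float, str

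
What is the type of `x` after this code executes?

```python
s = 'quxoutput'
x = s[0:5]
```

Slicing a str returns str

str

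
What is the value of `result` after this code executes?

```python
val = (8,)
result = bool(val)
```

val = (8,); result = True

True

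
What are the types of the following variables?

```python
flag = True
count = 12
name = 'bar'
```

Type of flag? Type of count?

flag is assigned the constant True, which has type bool; count is assigned a bare integer (no decimal point), so it is an int

bool, int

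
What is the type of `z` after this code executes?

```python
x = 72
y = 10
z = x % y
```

int % int = int

int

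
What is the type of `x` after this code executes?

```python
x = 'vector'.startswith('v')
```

str.startswith() returns bool

bool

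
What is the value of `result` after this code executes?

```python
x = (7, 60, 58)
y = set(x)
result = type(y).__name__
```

x is tuple; y is set; result = 'set'

'set'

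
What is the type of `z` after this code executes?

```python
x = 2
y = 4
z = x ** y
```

positive int ** positive int = int

int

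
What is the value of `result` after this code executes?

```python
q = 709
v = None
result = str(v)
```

q = 709; v = None; result = 'None'

'None'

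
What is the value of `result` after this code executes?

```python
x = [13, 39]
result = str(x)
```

x = [13, 39]; result = '[13, 39]'

'[13, 39]'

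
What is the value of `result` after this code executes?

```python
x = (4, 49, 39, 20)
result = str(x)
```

x = (4, 49, 39, 20); result = '(4, 49, 39, 20)'

'(4, 49, 39, 20)'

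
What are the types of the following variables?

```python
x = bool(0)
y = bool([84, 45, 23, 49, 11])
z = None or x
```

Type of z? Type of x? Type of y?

None or bool returns the bool; bool() returns bool; bool() returns bool

bool, bool, bool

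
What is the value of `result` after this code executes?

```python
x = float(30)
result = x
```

x = 30.0; result = 30.0

30.0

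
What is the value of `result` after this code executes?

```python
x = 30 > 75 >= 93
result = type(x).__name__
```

x is bool; result = 'bool'

'bool'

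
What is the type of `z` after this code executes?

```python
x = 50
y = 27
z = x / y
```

int / int = float

float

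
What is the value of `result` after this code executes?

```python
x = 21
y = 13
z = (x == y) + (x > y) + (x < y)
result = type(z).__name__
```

x is int; y is int; z is int; result = 'int'

'int'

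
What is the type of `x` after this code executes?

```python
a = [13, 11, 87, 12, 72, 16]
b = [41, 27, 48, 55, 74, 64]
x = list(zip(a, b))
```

list(zip()) returns a list of tuples

list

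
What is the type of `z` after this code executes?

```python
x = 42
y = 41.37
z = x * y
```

int * float = float

float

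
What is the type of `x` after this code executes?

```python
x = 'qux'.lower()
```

str.lower() returns str

str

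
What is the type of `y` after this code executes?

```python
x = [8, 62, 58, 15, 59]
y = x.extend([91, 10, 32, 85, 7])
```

list.extend() returns None

NoneType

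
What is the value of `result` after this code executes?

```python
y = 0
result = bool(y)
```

y = 0; result = False

False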